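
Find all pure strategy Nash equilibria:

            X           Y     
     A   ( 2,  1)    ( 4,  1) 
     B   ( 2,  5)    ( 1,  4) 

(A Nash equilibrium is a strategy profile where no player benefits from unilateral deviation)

Nash equilibrium: (A, X), (A, Y), (B, X)

Work:
Best responses:
  P1 vs X: payoffs [2, 2] → best response A/B (payoff 2)
  P1 vs Y: payoffs [4, 1] → best response A (payoff 4)
  P2 vs A: payoffs [1, 1] → best response X/Y (payoff 1)
  P2 vs B: payoffs [5, 4] → best response X (payoff 5)
Mutual best responses: (A,X), (A,Y), (B,X) → Nash equilibria.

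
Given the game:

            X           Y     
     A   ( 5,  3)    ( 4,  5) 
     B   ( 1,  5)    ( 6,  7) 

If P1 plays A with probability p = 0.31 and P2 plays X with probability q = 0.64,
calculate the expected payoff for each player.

E[P1] = 3.3704, E[P2] = 5.1

Work:
E[P1] = p·q·π₁(A,X) + p·(1-q)·π₁(A,Y) + (1-p)·q·π₁(B,X) + (1-p)·(1-q)·π₁(B,Y)
= 0.31·0.64·5 + 0.31·0.36·4 + 0.69·0.64·1 + 0.69·0.36·6
= 3.3704

E[P2] = 5.1 (similar calculation)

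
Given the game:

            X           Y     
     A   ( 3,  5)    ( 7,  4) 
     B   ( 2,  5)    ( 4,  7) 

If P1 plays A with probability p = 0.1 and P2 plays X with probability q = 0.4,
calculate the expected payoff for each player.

E[P1] = 3.42, E[P2] = 6.02

Work:
E[P1] = p·q·π₁(A,X) + p·(1-q)·π₁(A,Y) + (1-p)·q·π₁(B,X) + (1-p)·(1-q)·π₁(B,Y)
= 0.1·0.4·3 + 0.1·0.6·7 + 0.9·0.4·2 + 0.9·0.6·4
= 3.42

E[P2] = 6.02 (similar calculation)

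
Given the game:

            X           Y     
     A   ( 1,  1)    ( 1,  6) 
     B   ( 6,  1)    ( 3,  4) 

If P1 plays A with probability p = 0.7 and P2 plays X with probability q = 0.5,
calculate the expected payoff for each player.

E[P1] = 2.05, E[P2] = 3.2

Work:
E[P1] = p·q·π₁(A,X) + p·(1-q)·π₁(A,Y) + (1-p)·q·π₁(B,X) + (1-p)·(1-q)·π₁(B,Y)
= 0.7·0.5·1 + 0.7·0.5·1 + 0.3·0.5·6 + 0.3·0.5·3
= 2.05

E[P2] = 3.2 (similar calculation)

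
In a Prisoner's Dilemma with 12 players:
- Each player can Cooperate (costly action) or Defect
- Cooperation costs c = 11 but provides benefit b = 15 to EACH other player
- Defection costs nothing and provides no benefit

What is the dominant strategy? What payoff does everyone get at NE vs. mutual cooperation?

Dominant: Defect; NE payoff = 0; Coop payoff = 154

Work:
Defect dominates (saves cost c = 11, benefit to others is external)
NE: All defect → everyone gets 0
If all cooperate: each receives (11)×15 - 11 = 154
Social dilemma: 154 > 0 but NE gives 0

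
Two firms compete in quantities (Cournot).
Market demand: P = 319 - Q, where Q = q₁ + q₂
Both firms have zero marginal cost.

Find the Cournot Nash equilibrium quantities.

q₁* = q₂* = 106.33; P* = 106.33

Work:
Profit: π_i = P·q_i = (a - q_i - q_j)·q_i
FOC: ∂π_i/∂q_i = a - 2q_i - q_j = 0
Reaction function: q_i = (319 - q_j)/2
Symmetry: q* = 319/3 = 106.33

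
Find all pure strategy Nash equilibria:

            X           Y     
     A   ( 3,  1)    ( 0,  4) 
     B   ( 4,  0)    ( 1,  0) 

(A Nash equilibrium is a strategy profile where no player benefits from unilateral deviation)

Nash equilibrium: (B, X), (B, Y)

Work:
Best responses:
  P1 vs X: payoffs [3, 4] → best response B (payoff 4)
  P1 vs Y: payoffs [0, 1] → best response B (payoff 1)
  P2 vs A: payoffs [1, 4] → best response Y (payoff 4)
  P2 vs B: payoffs [0, 0] → best response X/Y (payoff 0)
Mutual best responses: (B,X), (B,Y) → Nash equilibria.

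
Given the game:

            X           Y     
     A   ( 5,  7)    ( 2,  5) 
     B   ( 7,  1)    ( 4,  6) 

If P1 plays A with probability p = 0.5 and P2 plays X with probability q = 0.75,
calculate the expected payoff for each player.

E[P1] = 5.25, E[P2] = 4.375

Work:
E[P1] = p·q·π₁(A,X) + p·(1-q)·π₁(A,Y) + (1-p)·q·π₁(B,X) + (1-p)·(1-q)·π₁(B,Y)
= 0.5·0.75·5 + 0.5·0.25·2 + 0.5·0.75·7 + 0.5·0.25·4
= 5.25

E[P2] = 4.375 (similar calculation)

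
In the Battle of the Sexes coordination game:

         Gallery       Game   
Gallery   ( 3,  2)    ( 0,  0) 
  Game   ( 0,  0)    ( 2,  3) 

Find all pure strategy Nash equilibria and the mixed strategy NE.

Pure NE: (Gallery, Gallery) and (Game, Game); Mixed NE: p = 0.6, q = 0.4

Work:
Check pure NE:
(Gallery, Gallery): (3, 2) - no unilateral deviation beneficial
(Game, Game): (2, 3) - no unilateral deviation beneficial
Mixed NE: P1 plays Gallery with p = 0.6, P2 plays Gallery with q = 0.4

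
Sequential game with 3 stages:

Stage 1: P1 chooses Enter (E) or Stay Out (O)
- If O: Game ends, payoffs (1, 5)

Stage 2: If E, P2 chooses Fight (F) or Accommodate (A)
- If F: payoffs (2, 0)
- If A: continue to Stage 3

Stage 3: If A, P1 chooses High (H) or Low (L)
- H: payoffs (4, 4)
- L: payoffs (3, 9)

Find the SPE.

SPE: (E, A, H); Outcome (4, 4)

Work:
Stage 3: P1 chooses H (4 vs 3)
Stage 2: P2: F->0, A->4 (anticipating H). Choose A
Stage 1: P1: O->1, E->4 (anticipating A, H). Choose E
SPE path: E -> A -> H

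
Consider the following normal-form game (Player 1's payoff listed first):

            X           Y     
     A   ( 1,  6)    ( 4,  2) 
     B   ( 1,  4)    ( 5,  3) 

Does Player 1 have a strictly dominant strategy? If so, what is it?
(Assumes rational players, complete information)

No strictly dominant strategy exists for Player 1

Work:
A strategy strictly dominates another if it gives a strictly higher payoff against every opponent action. Compare each pair of P1's strategies column-by-column:
  A vs B: [1 vs 1, 4 vs 5] → A does not strictly dominate B (column X: 1 ≤ 1)
  B vs A: [1 vs 1, 5 vs 4] → B does not strictly dominate A (column X: 1 ≤ 1)
No single strategy strictly dominates all others → no strictly dominant strategy.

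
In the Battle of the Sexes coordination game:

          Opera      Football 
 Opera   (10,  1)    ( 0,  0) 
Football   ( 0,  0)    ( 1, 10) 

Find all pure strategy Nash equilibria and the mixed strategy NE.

Pure NE: (Opera, Opera) and (Football, Football); Mixed NE: p = 0.9091, q = 0.0909

Work:
Check pure NE:
(Opera, Opera): (10, 1) - no unilateral deviation beneficial
(Football, Football): (1, 10) - no unilateral deviation beneficial
Mixed NE: P1 plays Opera with p = 0.9091, P2 plays Opera with q = 0.0909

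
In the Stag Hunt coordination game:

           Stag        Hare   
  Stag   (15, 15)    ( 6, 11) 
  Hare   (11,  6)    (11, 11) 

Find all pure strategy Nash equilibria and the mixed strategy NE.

Pure NE: (Stag, Stag) and (Hare, Hare); Mixed NE: p = 0.5556, q = 0.5556

Work:
Check pure NE:
(Stag, Stag): (15, 15) - no unilateral deviation beneficial
(Hare, Hare): (11, 11) - no unilateral deviation beneficial
Mixed NE: P1 plays Stag with p = 0.5556, P2 plays Stag with q = 0.5556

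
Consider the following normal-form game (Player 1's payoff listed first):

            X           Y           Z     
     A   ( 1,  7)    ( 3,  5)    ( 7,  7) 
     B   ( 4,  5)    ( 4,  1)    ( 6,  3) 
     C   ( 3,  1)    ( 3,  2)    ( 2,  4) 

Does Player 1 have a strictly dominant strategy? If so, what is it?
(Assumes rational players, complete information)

No strictly dominant strategy exists for Player 1

Work:
A strategy strictly dominates another if it gives a strictly higher payoff against every opponent action. Compare each pair of P1's strategies column-by-column:
  A vs B: [1 vs 4, 3 vs 4, 7 vs 6] → A does not strictly dominate B (column X: 1 ≤ 4)
  A vs C: [1 vs 3, 3 vs 3, 7 vs 2] → A does not strictly dominate C (column X: 1 ≤ 3)
  B vs A: [4 vs 1, 4 vs 3, 6 vs 7] → B does not strictly dominate A (column Z: 6 ≤ 7)
  B vs C: [4 vs 3, 4 vs 3, 6 vs 2] → B strictly dominates C
  C vs A: [3 vs 1, 3 vs 3, 2 vs 7] → C does not strictly dominate A (column Y: 3 ≤ 3)
  C vs B: [3 vs 4, 3 vs 4, 2 vs 6] → C does not strictly dominate B (column X: 3 ≤ 4)
No single strategy strictly dominates all others → no strictly dominant strategy.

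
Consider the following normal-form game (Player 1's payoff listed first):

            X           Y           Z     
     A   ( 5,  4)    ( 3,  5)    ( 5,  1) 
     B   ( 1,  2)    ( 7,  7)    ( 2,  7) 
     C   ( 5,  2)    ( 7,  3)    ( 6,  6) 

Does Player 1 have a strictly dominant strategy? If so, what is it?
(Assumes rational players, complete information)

No strictly dominant strategy exists for Player 1

Work:
A strategy strictly dominates another if it gives a strictly higher payoff against every opponent action. Compare each pair of P1's strategies column-by-column:
  A vs B: [5 vs 1, 3 vs 7, 5 vs 2] → A does not strictly dominate B (column Y: 3 ≤ 7)
  A vs C: [5 vs 5, 3 vs 7, 5 vs 6] → A does not strictly dominate C (column X: 5 ≤ 5)
  B vs A: [1 vs 5, 7 vs 3, 2 vs 5] → B does not strictly dominate A (column X: 1 ≤ 5)
  B vs C: [1 vs 5, 7 vs 7, 2 vs 6] → B does not strictly dominate C (column X: 1 ≤ 5)
  C vs A: [5 vs 5, 7 vs 3, 6 vs 5] → C does not strictly dominate A (column X: 5 ≤ 5)
  C vs B: [5 vs 1, 7 vs 7, 6 vs 2] → C does not strictly dominate B (column Y: 7 ≤ 7)
No single strategy strictly dominates all others → no strictly dominant strategy.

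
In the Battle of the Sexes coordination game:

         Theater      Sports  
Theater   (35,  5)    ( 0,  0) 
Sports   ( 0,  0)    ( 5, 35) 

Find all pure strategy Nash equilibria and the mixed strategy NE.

Pure NE: (Theater, Theater) and (Sports, Sports); Mixed NE: p = 0.875, q = 0.125

Work:
Check pure NE:
(Theater, Theater): (35, 5) - no unilateral deviation beneficial
(Sports, Sports): (5, 35) - no unilateral deviation beneficial
Mixed NE: P1 plays Theater with p = 0.875, P2 plays Theater with q = 0.125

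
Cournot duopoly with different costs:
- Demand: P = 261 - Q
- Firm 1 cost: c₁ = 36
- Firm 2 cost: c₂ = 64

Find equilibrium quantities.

q₁* = 84.33, q₂* = 56.33

Work:
Reaction: q₁ = (261 - 36 - q₂)/2
Reaction: q₂ = (261 - 64 - q₁)/2
Solve simultaneously:
q₁* = (261 - 2×36 + 64)/3 = 84.33
q₂* = (261 - 2×64 + 36)/3 = 56.33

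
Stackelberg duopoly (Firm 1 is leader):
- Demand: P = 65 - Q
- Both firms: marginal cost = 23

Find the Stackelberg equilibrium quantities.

q₁* (leader) = 21.0, q₂* (follower) = 10.5

Work:
Follower's reaction: q₂ = (a - c - q₁)/2
Leader substitutes: π₁ = q₁·(a - q₁ - (a-c-q₁)/2 - c)
FOC: q₁* = (65 - 23)/2 = 21.00
Then: q₂* = (65 - 23 - 21.0)/2 = 10.50
Leader has first-mover advantage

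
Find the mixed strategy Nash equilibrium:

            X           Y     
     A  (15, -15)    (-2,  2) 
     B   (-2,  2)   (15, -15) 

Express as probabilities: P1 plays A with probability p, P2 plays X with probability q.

p = 0.5, q = 0.5

Work:
Find probabilities that make opponent indifferent:
P2 chooses q to make P1 indifferent between A and B
P1 chooses p to make P2 indifferent between X and Y
Mixed NE: P1 plays (A: 0.5, B: 0.5), P2 plays (X: 0.5, Y: 0.5)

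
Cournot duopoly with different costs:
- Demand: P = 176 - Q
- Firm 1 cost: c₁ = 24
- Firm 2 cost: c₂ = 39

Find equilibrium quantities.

q₁* = 55.67, q₂* = 40.67

Work:
Reaction: q₁ = (176 - 24 - q₂)/2
Reaction: q₂ = (176 - 39 - q₁)/2
Solve simultaneously:
q₁* = (176 - 2×24 + 39)/3 = 55.67
q₂* = (176 - 2×39 + 24)/3 = 40.67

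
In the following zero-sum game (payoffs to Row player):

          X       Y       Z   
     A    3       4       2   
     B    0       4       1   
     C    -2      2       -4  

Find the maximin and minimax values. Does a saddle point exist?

Maximin = 2, Minimax = 2, Saddle: True

Work:
Row minimums: [2, 0, -4] → maximin = 2
Column maximums: [3, 4, 2] → minimax = 2
Saddle point exists! Game value = 2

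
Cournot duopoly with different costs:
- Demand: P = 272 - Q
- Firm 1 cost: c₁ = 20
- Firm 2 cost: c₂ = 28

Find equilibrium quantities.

q₁* = 86.67, q₂* = 78.67

Work:
Reaction: q₁ = (272 - 20 - q₂)/2
Reaction: q₂ = (272 - 28 - q₁)/2
Solve simultaneously:
q₁* = (272 - 2×20 + 28)/3 = 86.67
q₂* = (272 - 2×28 + 20)/3 = 78.67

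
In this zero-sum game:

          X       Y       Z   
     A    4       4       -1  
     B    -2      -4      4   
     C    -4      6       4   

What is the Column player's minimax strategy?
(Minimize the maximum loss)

Column should play X or Z (all achieve the minimum), value = 4

Work:
Column player minimizes Row's maximum payoff:
Column X: max payoff to Row = 4
Column Y: max payoff to Row = 6
Column Z: max payoff to Row = 4
Minimum is 4, achieved by columns X, Z (tied).
Each of X or Z is a minimax strategy.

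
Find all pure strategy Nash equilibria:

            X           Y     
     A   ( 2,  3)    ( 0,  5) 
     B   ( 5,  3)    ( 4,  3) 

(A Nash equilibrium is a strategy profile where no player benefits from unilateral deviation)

Nash equilibrium: (B, X), (B, Y)

Work:
Best responses:
  P1 vs X: payoffs [2, 5] → best response B (payoff 5)
  P1 vs Y: payoffs [0, 4] → best response B (payoff 4)
  P2 vs A: payoffs [3, 5] → best response Y (payoff 5)
  P2 vs B: payoffs [3, 3] → best response X/Y (payoff 3)
Mutual best responses: (B,X), (B,Y) → Nash equilibria.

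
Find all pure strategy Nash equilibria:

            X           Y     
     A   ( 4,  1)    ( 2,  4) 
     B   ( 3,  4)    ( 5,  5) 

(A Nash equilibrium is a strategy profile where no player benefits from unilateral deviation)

Nash equilibrium: (B, Y)

Work:
Best responses:
  P1 vs X: payoffs [4, 3] → best response A (payoff 4)
  P1 vs Y: payoffs [2, 5] → best response B (payoff 5)
  P2 vs A: payoffs [1, 4] → best response Y (payoff 4)
  P2 vs B: payoffs [4, 5] → best response Y (payoff 5)
Mutual best responses: (B,Y) → Nash equilibria.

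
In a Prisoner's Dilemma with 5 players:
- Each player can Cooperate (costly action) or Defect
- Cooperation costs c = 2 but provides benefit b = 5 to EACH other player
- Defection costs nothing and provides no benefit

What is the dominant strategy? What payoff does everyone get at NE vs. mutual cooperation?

Dominant: Defect; NE payoff = 0; Coop payoff = 18

Work:
Defect dominates (saves cost c = 2, benefit to others is external)
NE: All defect → everyone gets 0
If all cooperate: each receives (4)×5 - 2 = 18
Social dilemma: 18 > 0 but NE gives 0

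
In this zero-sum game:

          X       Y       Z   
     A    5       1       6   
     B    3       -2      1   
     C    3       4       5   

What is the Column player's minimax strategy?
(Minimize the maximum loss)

Column should play Y, value = 4

Work:
Column player minimizes Row's maximum payoff:
Column X: max payoff to Row = 5
Column Y: max payoff to Row = 4
Column Z: max payoff to Row = 6
Minimum is 4, achieved by column Y.
Minimax strategy: Y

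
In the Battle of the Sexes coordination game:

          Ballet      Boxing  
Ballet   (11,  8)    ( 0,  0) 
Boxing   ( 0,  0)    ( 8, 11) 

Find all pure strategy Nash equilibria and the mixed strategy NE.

Pure NE: (Ballet, Ballet) and (Boxing, Boxing); Mixed NE: p = 0.5789, q = 0.4211

Work:
Check pure NE:
(Ballet, Ballet): (11, 8) - no unilateral deviation beneficial
(Boxing, Boxing): (8, 11) - no unilateral deviation beneficial
Mixed NE: P1 plays Ballet with p = 0.5789, P2 plays Ballet with q = 0.4211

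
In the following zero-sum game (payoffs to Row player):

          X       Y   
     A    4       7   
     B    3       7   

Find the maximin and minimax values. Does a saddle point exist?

Maximin = 4, Minimax = 4, Saddle: True

Work:
Row minimums: [4, 3] → maximin = 4
Column maximums: [4, 7] → minimax = 4
Saddle point exists! Game value = 4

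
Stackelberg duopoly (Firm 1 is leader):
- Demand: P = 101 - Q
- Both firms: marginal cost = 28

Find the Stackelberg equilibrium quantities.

q₁* (leader) = 36.5, q₂* (follower) = 18.25

Work:
Follower's reaction: q₂ = (a - c - q₁)/2
Leader substitutes: π₁ = q₁·(a - q₁ - (a-c-q₁)/2 - c)
FOC: q₁* = (101 - 28)/2 = 36.50
Then: q₂* = (101 - 28 - 36.5)/2 = 18.25
Leader has first-mover advantage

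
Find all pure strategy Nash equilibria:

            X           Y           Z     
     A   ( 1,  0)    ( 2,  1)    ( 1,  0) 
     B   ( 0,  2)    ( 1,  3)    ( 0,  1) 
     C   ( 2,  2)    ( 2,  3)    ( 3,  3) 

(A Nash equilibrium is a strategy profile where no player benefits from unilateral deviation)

Nash equilibrium: (A, Y), (C, Y), (C, Z)

Work:
Best responses:
  P1 vs X: payoffs [1, 0, 2] → best response C (payoff 2)
  P1 vs Y: payoffs [2, 1, 2] → best response A/C (payoff 2)
  P1 vs Z: payoffs [1, 0, 3] → best response C (payoff 3)
  P2 vs A: payoffs [0, 1, 0] → best response Y (payoff 1)
  P2 vs B: payoffs [2, 3, 1] → best response Y (payoff 3)
  P2 vs C: payoffs [2, 3, 3] → best response Y/Z (payoff 3)
Mutual best responses: (A,Y), (C,Y), (C,Z) → Nash equilibria.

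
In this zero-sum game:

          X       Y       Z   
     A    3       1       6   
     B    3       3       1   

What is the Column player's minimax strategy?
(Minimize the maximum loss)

Column should play X or Y (all achieve the minimum), value = 3

Work:
Column player minimizes Row's maximum payoff:
Column X: max payoff to Row = 3
Column Y: max payoff to Row = 3
Column Z: max payoff to Row = 6
Minimum is 3, achieved by columns X, Y (tied).
Each of X or Y is a minimax strategy.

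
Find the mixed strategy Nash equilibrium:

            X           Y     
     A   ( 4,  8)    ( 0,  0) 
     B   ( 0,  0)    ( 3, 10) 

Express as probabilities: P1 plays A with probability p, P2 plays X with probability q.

p = 0.5556, q = 0.4286

Work:
Find probabilities that make opponent indifferent:
P2 chooses q to make P1 indifferent between A and B
P1 chooses p to make P2 indifferent between X and Y
Mixed NE: P1 plays (A: 0.5556, B: 0.4444), P2 plays (X: 0.4286, Y: 0.5714)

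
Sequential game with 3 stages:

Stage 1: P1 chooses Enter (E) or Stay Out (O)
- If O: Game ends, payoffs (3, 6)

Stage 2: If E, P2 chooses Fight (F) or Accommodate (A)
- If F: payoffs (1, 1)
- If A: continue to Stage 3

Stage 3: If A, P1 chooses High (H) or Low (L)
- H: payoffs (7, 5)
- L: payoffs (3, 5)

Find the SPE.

SPE: (E, A, H); Outcome (7, 5)

Work:
Stage 3: P1 chooses H (7 vs 3)
Stage 2: P2: F->1, A->5 (anticipating H). Choose A
Stage 1: P1: O->3, E->7 (anticipating A, H). Choose E
SPE path: E -> A -> H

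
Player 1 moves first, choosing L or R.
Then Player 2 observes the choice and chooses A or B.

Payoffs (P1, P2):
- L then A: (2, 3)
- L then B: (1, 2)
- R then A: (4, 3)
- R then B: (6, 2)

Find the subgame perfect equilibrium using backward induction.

P1 plays R, P2 plays A after L and A after R; Payoff (4, 3)

Work:
Backward induction:
After L: P2 chooses A → P1 gets 2
After R: P2 chooses A → P1 gets 4
P1 chooses R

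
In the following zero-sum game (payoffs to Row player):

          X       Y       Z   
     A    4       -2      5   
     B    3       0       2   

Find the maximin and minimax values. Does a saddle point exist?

Maximin = 0, Minimax = 0, Saddle: True

Work:
Row minimums: [-2, 0] → maximin = 0
Column maximums: [4, 0, 5] → minimax = 0
Saddle point exists! Game value = 0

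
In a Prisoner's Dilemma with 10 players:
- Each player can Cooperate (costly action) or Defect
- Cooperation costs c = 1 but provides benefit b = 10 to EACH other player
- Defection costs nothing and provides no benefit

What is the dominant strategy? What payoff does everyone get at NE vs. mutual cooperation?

Dominant: Defect; NE payoff = 0; Coop payoff = 89

Work:
Defect dominates (saves cost c = 1, benefit to others is external)
NE: All defect → everyone gets 0
If all cooperate: each receives (9)×10 - 1 = 89
Social dilemma: 89 > 0 but NE gives 0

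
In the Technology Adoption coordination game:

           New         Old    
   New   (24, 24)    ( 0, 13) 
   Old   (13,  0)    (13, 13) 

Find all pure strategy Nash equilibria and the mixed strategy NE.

Pure NE: (New, New) and (Old, Old); Mixed NE: p = 0.5417, q = 0.5417

Work:
Check pure NE:
(New, New): (24, 24) - no unilateral deviation beneficial
(Old, Old): (13, 13) - no unilateral deviation beneficial
Mixed NE: P1 plays New with p = 0.5417, P2 plays New with q = 0.5417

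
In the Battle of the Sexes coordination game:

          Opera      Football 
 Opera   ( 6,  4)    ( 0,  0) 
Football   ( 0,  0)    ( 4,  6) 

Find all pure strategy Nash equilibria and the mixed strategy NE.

Pure NE: (Opera, Opera) and (Football, Football); Mixed NE: p = 0.6, q = 0.4

Work:
Check pure NE:
(Opera, Opera): (6, 4) - no unilateral deviation beneficial
(Football, Football): (4, 6) - no unilateral deviation beneficial
Mixed NE: P1 plays Opera with p = 0.6, P2 plays Opera with q = 0.4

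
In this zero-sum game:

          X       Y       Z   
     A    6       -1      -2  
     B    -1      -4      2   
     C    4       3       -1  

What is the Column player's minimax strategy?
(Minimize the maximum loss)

Column should play Z, value = 2

Work:
Column player minimizes Row's maximum payoff:
Column X: max payoff to Row = 6
Column Y: max payoff to Row = 3
Column Z: max payoff to Row = 2
Minimum is 2, achieved by column Z.
Minimax strategy: Z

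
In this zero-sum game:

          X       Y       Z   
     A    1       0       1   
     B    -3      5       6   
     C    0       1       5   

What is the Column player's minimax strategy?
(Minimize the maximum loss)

Column should play X, value = 1

Work:
Column player minimizes Row's maximum payoff:
Column X: max payoff to Row = 1
Column Y: max payoff to Row = 5
Column Z: max payoff to Row = 6
Minimum is 1, achieved by column X.
Minimax strategy: X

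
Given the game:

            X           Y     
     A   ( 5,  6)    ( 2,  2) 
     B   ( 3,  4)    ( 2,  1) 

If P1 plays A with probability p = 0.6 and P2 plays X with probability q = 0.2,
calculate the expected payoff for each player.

E[P1] = 2.44, E[P2] = 2.32

Work:
E[P1] = p·q·π₁(A,X) + p·(1-q)·π₁(A,Y) + (1-p)·q·π₁(B,X) + (1-p)·(1-q)·π₁(B,Y)
= 0.6·0.2·5 + 0.6·0.8·2 + 0.4·0.2·3 + 0.4·0.8·2
= 2.44

E[P2] = 2.32 (similar calculation)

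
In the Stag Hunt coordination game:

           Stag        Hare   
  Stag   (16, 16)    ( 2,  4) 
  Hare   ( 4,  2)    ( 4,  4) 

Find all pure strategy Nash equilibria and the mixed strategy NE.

Pure NE: (Stag, Stag) and (Hare, Hare); Mixed NE: p = 0.1429, q = 0.1429

Work:
Check pure NE:
(Stag, Stag): (16, 16) - no unilateral deviation beneficial
(Hare, Hare): (4, 4) - no unilateral deviation beneficial
Mixed NE: P1 plays Stag with p = 0.1429, P2 plays Stag with q = 0.1429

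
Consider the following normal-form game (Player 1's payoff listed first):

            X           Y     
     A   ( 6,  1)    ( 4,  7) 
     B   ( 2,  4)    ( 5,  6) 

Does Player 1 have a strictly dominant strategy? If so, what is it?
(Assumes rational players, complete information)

No strictly dominant strategy exists for Player 1

Work:
A strategy strictly dominates another if it gives a strictly higher payoff against every opponent action. Compare each pair of P1's strategies column-by-column:
  A vs B: [6 vs 2, 4 vs 5] → A does not strictly dominate B (column Y: 4 ≤ 5)
  B vs A: [2 vs 6, 5 vs 4] → B does not strictly dominate A (column X: 2 ≤ 6)
No single strategy strictly dominates all others → no strictly dominant strategy.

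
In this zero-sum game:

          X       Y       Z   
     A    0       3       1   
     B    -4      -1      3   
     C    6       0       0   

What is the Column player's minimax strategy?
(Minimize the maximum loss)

Column should play Y or Z (all achieve the minimum), value = 3

Work:
Column player minimizes Row's maximum payoff:
Column X: max payoff to Row = 6
Column Y: max payoff to Row = 3
Column Z: max payoff to Row = 3
Minimum is 3, achieved by columns Y, Z (tied).
Each of Y or Z is a minimax strategy.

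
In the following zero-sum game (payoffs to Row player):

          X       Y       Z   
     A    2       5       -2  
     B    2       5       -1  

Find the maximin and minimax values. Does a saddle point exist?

Maximin = -1, Minimax = -1, Saddle: True

Work:
Row minimums: [-2, -1] → maximin = -1
Column maximums: [2, 5, -1] → minimax = -1
Saddle point exists! Game value = -1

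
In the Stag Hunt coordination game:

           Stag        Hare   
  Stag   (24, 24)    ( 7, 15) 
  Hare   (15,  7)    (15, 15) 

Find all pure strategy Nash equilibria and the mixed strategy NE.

Pure NE: (Stag, Stag) and (Hare, Hare); Mixed NE: p = 0.4706, q = 0.4706

Work:
Check pure NE:
(Stag, Stag): (24, 24) - no unilateral deviation beneficial
(Hare, Hare): (15, 15) - no unilateral deviation beneficial
Mixed NE: P1 plays Stag with p = 0.4706, P2 plays Stag with q = 0.4706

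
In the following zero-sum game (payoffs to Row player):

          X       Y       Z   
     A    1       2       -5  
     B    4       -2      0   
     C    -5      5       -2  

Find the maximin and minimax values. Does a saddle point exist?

Maximin = -2, Minimax = 0, Saddle: False

Work:
Row minimums: [-5, -2, -5] → maximin = -2
Column maximums: [4, 5, 0] → minimax = 0
No saddle point (maximin ≠ minimax). Mixed strategy needed.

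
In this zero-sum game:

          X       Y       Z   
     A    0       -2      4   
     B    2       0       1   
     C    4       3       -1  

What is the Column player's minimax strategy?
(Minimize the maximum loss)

Column should play Y, value = 3

Work:
Column player minimizes Row's maximum payoff:
Column X: max payoff to Row = 4
Column Y: max payoff to Row = 3
Column Z: max payoff to Row = 4
Minimum is 3, achieved by column Y.
Minimax strategy: Y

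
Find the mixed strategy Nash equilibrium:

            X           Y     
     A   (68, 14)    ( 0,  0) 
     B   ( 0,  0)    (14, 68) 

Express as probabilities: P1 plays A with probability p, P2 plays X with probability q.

p = 0.8293, q = 0.1707

Work:
Find probabilities that make opponent indifferent:
P2 chooses q to make P1 indifferent between A and B
P1 chooses p to make P2 indifferent between X and Y
Mixed NE: P1 plays (A: 0.8293, B: 0.1707), P2 plays (X: 0.1707, Y: 0.8293)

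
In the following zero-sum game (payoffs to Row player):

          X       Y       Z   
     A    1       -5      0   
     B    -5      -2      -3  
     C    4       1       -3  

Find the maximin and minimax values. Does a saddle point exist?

Maximin = -3, Minimax = 0, Saddle: False

Work:
Row minimums: [-5, -5, -3] → maximin = -3
Column maximums: [4, 1, 0] → minimax = 0
No saddle point (maximin ≠ minimax). Mixed strategy needed.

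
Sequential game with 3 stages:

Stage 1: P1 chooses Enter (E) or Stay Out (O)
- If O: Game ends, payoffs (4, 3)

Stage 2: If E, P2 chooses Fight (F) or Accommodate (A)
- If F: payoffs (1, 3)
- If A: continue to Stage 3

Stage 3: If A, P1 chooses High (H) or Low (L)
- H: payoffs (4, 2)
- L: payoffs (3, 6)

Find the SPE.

SPE: (O, F, H); Outcome (4, 3)

Work:
Stage 3: P1 chooses H (4 vs 3)
Stage 2: P2: F->3, A->2 (anticipating H). Choose F
Stage 1: P1: O->4, E->1 (anticipating F, H). Choose O
SPE path: O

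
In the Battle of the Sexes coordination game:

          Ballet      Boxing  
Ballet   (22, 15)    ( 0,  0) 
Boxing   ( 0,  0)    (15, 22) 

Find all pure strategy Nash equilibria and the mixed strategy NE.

Pure NE: (Ballet, Ballet) and (Boxing, Boxing); Mixed NE: p = 0.5946, q = 0.4054

Work:
Check pure NE:
(Ballet, Ballet): (22, 15) - no unilateral deviation beneficial
(Boxing, Boxing): (15, 22) - no unilateral deviation beneficial
Mixed NE: P1 plays Ballet with p = 0.5946, P2 plays Ballet with q = 0.4054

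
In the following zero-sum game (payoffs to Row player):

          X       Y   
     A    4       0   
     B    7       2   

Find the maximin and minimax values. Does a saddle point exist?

Maximin = 2, Minimax = 2, Saddle: True

Work:
Row minimums: [0, 2] → maximin = 2
Column maximums: [7, 2] → minimax = 2
Saddle point exists! Game value = 2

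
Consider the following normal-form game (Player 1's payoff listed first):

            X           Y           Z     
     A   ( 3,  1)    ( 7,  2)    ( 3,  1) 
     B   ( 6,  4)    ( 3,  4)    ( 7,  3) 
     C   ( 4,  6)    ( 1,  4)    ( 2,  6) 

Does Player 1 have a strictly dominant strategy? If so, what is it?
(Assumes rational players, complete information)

No strictly dominant strategy exists for Player 1

Work:
A strategy strictly dominates another if it gives a strictly higher payoff against every opponent action. Compare each pair of P1's strategies column-by-column:
  A vs B: [3 vs 6, 7 vs 3, 3 vs 7] → A does not strictly dominate B (column X: 3 ≤ 6)
  A vs C: [3 vs 4, 7 vs 1, 3 vs 2] → A does not strictly dominate C (column X: 3 ≤ 4)
  B vs A: [6 vs 3, 3 vs 7, 7 vs 3] → B does not strictly dominate A (column Y: 3 ≤ 7)
  B vs C: [6 vs 4, 3 vs 1, 7 vs 2] → B strictly dominates C
  C vs A: [4 vs 3, 1 vs 7, 2 vs 3] → C does not strictly dominate A (column Y: 1 ≤ 7)
  C vs B: [4 vs 6, 1 vs 3, 2 vs 7] → C does not strictly dominate B (column X: 4 ≤ 6)
No single strategy strictly dominates all others → no strictly dominant strategy.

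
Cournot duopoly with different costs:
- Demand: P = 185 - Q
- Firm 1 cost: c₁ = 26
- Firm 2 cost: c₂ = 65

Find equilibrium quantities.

q₁* = 66.0, q₂* = 27.0

Work:
Reaction: q₁ = (185 - 26 - q₂)/2
Reaction: q₂ = (185 - 65 - q₁)/2
Solve simultaneously:
q₁* = (185 - 2×26 + 65)/3 = 66.0
q₂* = (185 - 2×65 + 26)/3 = 27.0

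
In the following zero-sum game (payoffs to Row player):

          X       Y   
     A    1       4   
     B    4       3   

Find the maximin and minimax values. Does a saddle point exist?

Maximin = 3, Minimax = 4, Saddle: False

Work:
Row minimums: [1, 3] → maximin = 3
Column maximums: [4, 4] → minimax = 4
No saddle point (maximin ≠ minimax). Mixed strategy needed.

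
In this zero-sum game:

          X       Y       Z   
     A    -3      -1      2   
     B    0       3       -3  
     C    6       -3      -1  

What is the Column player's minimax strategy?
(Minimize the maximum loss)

Column should play Z, value = 2

Work:
Column player minimizes Row's maximum payoff:
Column X: max payoff to Row = 6
Column Y: max payoff to Row = 3
Column Z: max payoff to Row = 2
Minimum is 2, achieved by column Z.
Minimax strategy: Z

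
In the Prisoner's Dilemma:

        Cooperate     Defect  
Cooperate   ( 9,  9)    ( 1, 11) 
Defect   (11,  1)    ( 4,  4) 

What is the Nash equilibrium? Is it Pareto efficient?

(Defect, Defect) is NE; not Pareto efficient

Work:
Defect dominates Cooperate for both players:
If P2 cooperates: Defect (11) > Cooperate (9)
If P2 defects: Defect (4) > Cooperate (1)
NE: (Defect, Defect) with payoff (4, 4)
But (Cooperate, Cooperate) = (9, 9) Pareto dominates (4, 4)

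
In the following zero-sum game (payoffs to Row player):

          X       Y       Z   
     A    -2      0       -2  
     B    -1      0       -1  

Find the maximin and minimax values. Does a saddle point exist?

Maximin = -1, Minimax = -1, Saddle: True

Work:
Row minimums: [-2, -1] → maximin = -1
Column maximums: [-1, 0, -1] → minimax = -1
Saddle point exists! Game value = -1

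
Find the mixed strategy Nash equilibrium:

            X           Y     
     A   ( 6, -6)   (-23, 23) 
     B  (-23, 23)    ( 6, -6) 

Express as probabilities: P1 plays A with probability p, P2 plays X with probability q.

p = 0.5, q = 0.5

Work:
Find probabilities that make opponent indifferent:
P2 chooses q to make P1 indifferent between A and B
P1 chooses p to make P2 indifferent between X and Y
Mixed NE: P1 plays (A: 0.5, B: 0.5), P2 plays (X: 0.5, Y: 0.5)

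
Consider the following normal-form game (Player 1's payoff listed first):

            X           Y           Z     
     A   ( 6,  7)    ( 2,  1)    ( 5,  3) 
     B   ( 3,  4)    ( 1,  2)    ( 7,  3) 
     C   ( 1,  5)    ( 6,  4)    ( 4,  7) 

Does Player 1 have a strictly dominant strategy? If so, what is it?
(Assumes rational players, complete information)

No strictly dominant strategy exists for Player 1

Work:
A strategy strictly dominates another if it gives a strictly higher payoff against every opponent action. Compare each pair of P1's strategies column-by-column:
  A vs B: [6 vs 3, 2 vs 1, 5 vs 7] → A does not strictly dominate B (column Z: 5 ≤ 7)
  A vs C: [6 vs 1, 2 vs 6, 5 vs 4] → A does not strictly dominate C (column Y: 2 ≤ 6)
  B vs A: [3 vs 6, 1 vs 2, 7 vs 5] → B does not strictly dominate A (column X: 3 ≤ 6)
  B vs C: [3 vs 1, 1 vs 6, 7 vs 4] → B does not strictly dominate C (column Y: 1 ≤ 6)
  C vs A: [1 vs 6, 6 vs 2, 4 vs 5] → C does not strictly dominate A (column X: 1 ≤ 6)
  C vs B: [1 vs 3, 6 vs 1, 4 vs 7] → C does not strictly dominate B (column X: 1 ≤ 3)
No single strategy strictly dominates all others → no strictly dominant strategy.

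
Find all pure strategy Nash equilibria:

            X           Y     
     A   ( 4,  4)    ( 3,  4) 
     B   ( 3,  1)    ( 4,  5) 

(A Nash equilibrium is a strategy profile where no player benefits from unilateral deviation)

Nash equilibrium: (A, X), (B, Y)

Work:
Best responses:
  P1 vs X: payoffs [4, 3] → best response A (payoff 4)
  P1 vs Y: payoffs [3, 4] → best response B (payoff 4)
  P2 vs A: payoffs [4, 4] → best response X/Y (payoff 4)
  P2 vs B: payoffs [1, 5] → best response Y (payoff 5)
Mutual best responses: (A,X), (B,Y) → Nash equilibria.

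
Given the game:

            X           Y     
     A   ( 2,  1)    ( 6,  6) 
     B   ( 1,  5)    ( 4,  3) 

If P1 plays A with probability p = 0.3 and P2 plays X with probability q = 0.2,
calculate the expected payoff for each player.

E[P1] = 3.94, E[P2] = 3.88

Work:
E[P1] = p·q·π₁(A,X) + p·(1-q)·π₁(A,Y) + (1-p)·q·π₁(B,X) + (1-p)·(1-q)·π₁(B,Y)
= 0.3·0.2·2 + 0.3·0.8·6 + 0.7·0.2·1 + 0.7·0.8·4
= 3.94

E[P2] = 3.88 (similar calculation)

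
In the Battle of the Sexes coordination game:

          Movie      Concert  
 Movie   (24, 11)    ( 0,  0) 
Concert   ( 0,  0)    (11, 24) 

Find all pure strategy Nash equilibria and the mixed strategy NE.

Pure NE: (Movie, Movie) and (Concert, Concert); Mixed NE: p = 0.6857, q = 0.3143

Work:
Check pure NE:
(Movie, Movie): (24, 11) - no unilateral deviation beneficial
(Concert, Concert): (11, 24) - no unilateral deviation beneficial
Mixed NE: P1 plays Movie with p = 0.6857, P2 plays Movie with q = 0.3143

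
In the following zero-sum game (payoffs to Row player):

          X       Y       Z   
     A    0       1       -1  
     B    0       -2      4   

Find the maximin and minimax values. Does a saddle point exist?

Maximin = -1, Minimax = 0, Saddle: False

Work:
Row minimums: [-1, -2] → maximin = -1
Column maximums: [0, 1, 4] → minimax = 0
No saddle point (maximin ≠ minimax). Mixed strategy needed.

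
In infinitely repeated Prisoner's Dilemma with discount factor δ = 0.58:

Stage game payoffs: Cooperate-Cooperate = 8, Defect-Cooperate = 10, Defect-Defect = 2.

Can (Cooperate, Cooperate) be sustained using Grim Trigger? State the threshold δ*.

δ* = 0.25; since δ = 0.58 ≥ 0.25, cooperation can be sustained

Work:
For Grim Trigger:
Cooperate forever: 8/(1-δ)
Defect then punished: 10 + 2·δ/(1-δ)
Need: 8/(1-δ) ≥ 10 + 2·δ/(1-δ)
Solving: δ ≥ (T-R)/(T-P) = (10-8)/(10-2) = 0.25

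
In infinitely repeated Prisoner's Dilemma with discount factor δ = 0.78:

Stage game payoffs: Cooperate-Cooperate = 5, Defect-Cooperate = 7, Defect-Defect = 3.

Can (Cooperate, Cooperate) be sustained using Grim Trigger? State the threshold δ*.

δ* = 0.5; since δ = 0.78 ≥ 0.5, cooperation can be sustained

Work:
For Grim Trigger:
Cooperate forever: 5/(1-δ)
Defect then punished: 7 + 3·δ/(1-δ)
Need: 5/(1-δ) ≥ 7 + 3·δ/(1-δ)
Solving: δ ≥ (T-R)/(T-P) = (7-5)/(7-3) = 0.5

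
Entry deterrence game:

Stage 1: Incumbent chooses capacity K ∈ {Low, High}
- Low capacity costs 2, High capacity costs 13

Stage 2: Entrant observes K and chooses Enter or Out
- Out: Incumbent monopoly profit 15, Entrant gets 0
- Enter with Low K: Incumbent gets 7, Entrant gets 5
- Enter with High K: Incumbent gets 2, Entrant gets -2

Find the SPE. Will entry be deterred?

SPE: (Low, Enter|Low, Out|High); Entry not deterred. Incumbent net profit = 5, Entrant gets 5

Work:
After Low K: Entrant enters (5 > 0)
After High K: Entrant stays out (-2 < 0)
Incumbent: Low → 7−2=5, High → 15−13=2
Incumbent chooses Low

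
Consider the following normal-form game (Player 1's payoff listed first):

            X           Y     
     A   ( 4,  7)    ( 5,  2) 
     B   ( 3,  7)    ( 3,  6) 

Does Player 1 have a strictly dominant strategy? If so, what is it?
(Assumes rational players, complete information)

Yes, Player 1's strictly dominant strategy is A

Work:
A strategy strictly dominates another if it gives a strictly higher payoff against every opponent action. Compare each pair of P1's strategies column-by-column:
  A vs B: [4 vs 3, 5 vs 3] → A strictly dominates B
  B vs A: [3 vs 4, 3 vs 5] → B does not strictly dominate A (column X: 3 ≤ 4)
A strictly dominates every other strategy → strictly dominant.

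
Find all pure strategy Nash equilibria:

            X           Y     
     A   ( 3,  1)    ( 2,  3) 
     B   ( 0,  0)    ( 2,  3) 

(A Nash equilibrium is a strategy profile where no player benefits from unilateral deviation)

Nash equilibrium: (A, Y), (B, Y)

Work:
Best responses:
  P1 vs X: payoffs [3, 0] → best response A (payoff 3)
  P1 vs Y: payoffs [2, 2] → best response A/B (payoff 2)
  P2 vs A: payoffs [1, 3] → best response Y (payoff 3)
  P2 vs B: payoffs [0, 3] → best response Y (payoff 3)
Mutual best responses: (A,Y), (B,Y) → Nash equilibria.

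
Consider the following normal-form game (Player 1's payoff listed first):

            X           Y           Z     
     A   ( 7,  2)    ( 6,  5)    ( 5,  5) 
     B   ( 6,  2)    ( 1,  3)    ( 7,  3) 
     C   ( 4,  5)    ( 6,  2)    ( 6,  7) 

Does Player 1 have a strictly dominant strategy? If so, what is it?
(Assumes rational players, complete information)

No strictly dominant strategy exists for Player 1

Work:
A strategy strictly dominates another if it gives a strictly higher payoff against every opponent action. Compare each pair of P1's strategies column-by-column:
  A vs B: [7 vs 6, 6 vs 1, 5 vs 7] → A does not strictly dominate B (column Z: 5 ≤ 7)
  A vs C: [7 vs 4, 6 vs 6, 5 vs 6] → A does not strictly dominate C (column Y: 6 ≤ 6)
  B vs A: [6 vs 7, 1 vs 6, 7 vs 5] → B does not strictly dominate A (column X: 6 ≤ 7)
  B vs C: [6 vs 4, 1 vs 6, 7 vs 6] → B does not strictly dominate C (column Y: 1 ≤ 6)
  C vs A: [4 vs 7, 6 vs 6, 6 vs 5] → C does not strictly dominate A (column X: 4 ≤ 7)
  C vs B: [4 vs 6, 6 vs 1, 6 vs 7] → C does not strictly dominate B (column X: 4 ≤ 6)
No single strategy strictly dominates all others → no strictly dominant strategy.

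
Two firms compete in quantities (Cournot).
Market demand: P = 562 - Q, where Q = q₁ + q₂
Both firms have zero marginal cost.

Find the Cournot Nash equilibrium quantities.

q₁* = q₂* = 187.33; P* = 187.33

Work:
Profit: π_i = P·q_i = (a - q_i - q_j)·q_i
FOC: ∂π_i/∂q_i = a - 2q_i - q_j = 0
Reaction function: q_i = (562 - q_j)/2
Symmetry: q* = 562/3 = 187.33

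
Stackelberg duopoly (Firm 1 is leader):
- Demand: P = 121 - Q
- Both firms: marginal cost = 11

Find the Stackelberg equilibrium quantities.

q₁* (leader) = 55.0, q₂* (follower) = 27.5

Work:
Follower's reaction: q₂ = (a - c - q₁)/2
Leader substitutes: π₁ = q₁·(a - q₁ - (a-c-q₁)/2 - c)
FOC: q₁* = (121 - 11)/2 = 55.00
Then: q₂* = (121 - 11 - 55.0)/2 = 27.50
Leader has first-mover advantage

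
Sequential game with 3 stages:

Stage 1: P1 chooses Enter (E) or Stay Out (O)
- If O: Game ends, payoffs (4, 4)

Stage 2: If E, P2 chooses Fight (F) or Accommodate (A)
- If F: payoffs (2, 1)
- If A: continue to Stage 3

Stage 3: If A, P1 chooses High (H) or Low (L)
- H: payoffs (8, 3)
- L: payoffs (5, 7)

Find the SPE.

SPE: (E, A, H); Outcome (8, 3)

Work:
Stage 3: P1 chooses H (8 vs 5)
Stage 2: P2: F->1, A->3 (anticipating H). Choose A
Stage 1: P1: O->4, E->8 (anticipating A, H). Choose E
SPE path: E -> A -> H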